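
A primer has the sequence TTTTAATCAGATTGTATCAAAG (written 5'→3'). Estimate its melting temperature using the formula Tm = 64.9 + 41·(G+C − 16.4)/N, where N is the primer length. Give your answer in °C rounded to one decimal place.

43.7°C

Base counts: A=8, T=9, G=3, C=2; G+C = 5, N = 22.
Tm = 64.9 + 41·(5 − 16.4)/22 = 64.9 + -467.40/22 = 43.7°C.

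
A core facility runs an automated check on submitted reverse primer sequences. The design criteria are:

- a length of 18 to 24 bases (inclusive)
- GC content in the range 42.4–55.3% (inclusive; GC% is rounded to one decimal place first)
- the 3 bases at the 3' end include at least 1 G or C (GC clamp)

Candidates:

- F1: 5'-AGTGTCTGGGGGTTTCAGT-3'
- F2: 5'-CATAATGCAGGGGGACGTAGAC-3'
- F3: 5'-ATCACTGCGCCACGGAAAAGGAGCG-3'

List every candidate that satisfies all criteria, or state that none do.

F1 (19 nt, A=2 T=7 G=8 C=2): length 19 ✓; GC 10/19 = 52.6% ✓; 3' end AGT has 1 G/C ✓ — passes.
F2 (22 nt, A=7 T=3 G=8 C=4): length 22 ✓; GC 12/22 = 54.5% ✓; 3' end GAC has 2 G/C ✓ — passes.
F3 (25 nt, A=8 T=2 G=8 C=7): length 25, outside 18–24 ✗; GC 15/25 = 60.0%, outside 42.4–55.3% ✗; 3' end GCG has 3 G/C ✓ — fails.

F1 and F2.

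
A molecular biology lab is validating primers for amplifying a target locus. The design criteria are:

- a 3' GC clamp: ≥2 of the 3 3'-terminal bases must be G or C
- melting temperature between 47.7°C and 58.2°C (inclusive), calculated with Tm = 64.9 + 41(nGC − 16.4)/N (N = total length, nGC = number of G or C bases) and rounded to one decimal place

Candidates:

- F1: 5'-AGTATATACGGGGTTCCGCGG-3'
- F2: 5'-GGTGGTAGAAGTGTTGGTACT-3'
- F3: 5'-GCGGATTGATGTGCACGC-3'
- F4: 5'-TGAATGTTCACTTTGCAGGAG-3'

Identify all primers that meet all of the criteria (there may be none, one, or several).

F1, F3 and F4.

F1 (21 nt, A=4 T=5 G=8 C=4): 3' end CGG has 3 G/C ✓; Tm = 64.9 + 41·(12 − 16.4)/21 = 56.3°C ✓ — passes.
F2 (21 nt, A=4 T=7 G=9 C=1): 3' end ACT has 1 G/C, need ≥2 ✗; Tm = 64.9 + 41·(10 − 16.4)/21 = 52.4°C ✓ — fails.
F3 (18 nt, A=3 T=4 G=7 C=4): 3' end CGC has 3 G/C ✓; Tm = 64.9 + 41·(11 − 16.4)/18 = 52.6°C ✓ — passes.
F4 (21 nt, A=5 T=7 G=6 C=3): 3' end GAG has 2 G/C ✓; Tm = 64.9 + 41·(9 − 16.4)/21 = 50.5°C ✓ — passes.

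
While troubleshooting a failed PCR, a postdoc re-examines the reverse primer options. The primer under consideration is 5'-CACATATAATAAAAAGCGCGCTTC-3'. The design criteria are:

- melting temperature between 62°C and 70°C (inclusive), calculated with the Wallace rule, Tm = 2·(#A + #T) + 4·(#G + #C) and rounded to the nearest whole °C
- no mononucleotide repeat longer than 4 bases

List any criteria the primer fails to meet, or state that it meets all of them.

Fails: homopolymer run.

Base counts: A=10, T=5, G=3, C=6 (length 24).
Tm: Tm = 2·15 + 4·9 = 66°C ✓
homopolymer run: longest run = 5, exceeds 4 ✗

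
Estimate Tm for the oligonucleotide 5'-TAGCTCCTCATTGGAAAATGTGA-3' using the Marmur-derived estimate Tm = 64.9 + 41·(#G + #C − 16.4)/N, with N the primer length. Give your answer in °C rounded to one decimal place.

Base counts: A=7, T=7, G=5, C=4; G+C = 9, N = 23.
Tm = 64.9 + 41·(9 − 16.4)/23 = 64.9 + -303.40/23 = 51.7°C.

51.7°C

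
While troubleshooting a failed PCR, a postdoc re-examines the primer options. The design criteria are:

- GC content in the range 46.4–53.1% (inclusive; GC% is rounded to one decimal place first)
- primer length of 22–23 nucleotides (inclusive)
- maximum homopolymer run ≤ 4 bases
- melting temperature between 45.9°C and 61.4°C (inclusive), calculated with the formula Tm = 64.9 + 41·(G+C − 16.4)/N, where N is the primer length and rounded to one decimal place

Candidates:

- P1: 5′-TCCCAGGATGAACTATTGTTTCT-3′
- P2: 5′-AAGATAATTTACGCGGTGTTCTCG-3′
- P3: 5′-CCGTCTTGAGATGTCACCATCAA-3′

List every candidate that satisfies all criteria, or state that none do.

P3 only.

P1 (23 nt, A=5 T=9 G=4 C=5): GC 9/23 = 39.1%, outside 46.4–53.1% ✗; length 23 ✓; longest run = 3 ✓; Tm = 64.9 + 41·(9 − 16.4)/23 = 51.7°C ✓ — fails.
P2 (24 nt, A=6 T=8 G=6 C=4): GC 10/24 = 41.7%, outside 46.4–53.1% ✗; length 24, outside 22–23 ✗; longest run = 3 ✓; Tm = 64.9 + 41·(10 − 16.4)/24 = 54.0°C ✓ — fails.
P3 (23 nt, A=6 T=6 G=4 C=7): GC 11/23 = 47.8% ✓; length 23 ✓; longest run = 2 ✓; Tm = 64.9 + 41·(11 − 16.4)/23 = 55.3°C ✓ — passes.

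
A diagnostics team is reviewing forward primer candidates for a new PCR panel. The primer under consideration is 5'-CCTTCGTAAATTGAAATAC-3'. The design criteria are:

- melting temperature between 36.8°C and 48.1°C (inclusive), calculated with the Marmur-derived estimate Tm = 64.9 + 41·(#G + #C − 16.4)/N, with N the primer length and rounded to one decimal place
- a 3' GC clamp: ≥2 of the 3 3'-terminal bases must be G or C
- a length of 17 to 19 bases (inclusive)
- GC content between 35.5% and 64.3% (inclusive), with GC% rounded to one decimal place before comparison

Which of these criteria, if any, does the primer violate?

Base counts: A=7, T=6, G=2, C=4 (length 19).
Tm: Tm = 64.9 + 41·(6 − 16.4)/19 = 42.5°C ✓
GC clamp: 3' end TAC has 1 G/C, need ≥2 ✗
length: length 19 ✓
GC content: GC 6/19 = 31.6%, outside 35.5–64.3% ✗

Fails: GC clamp, GC content.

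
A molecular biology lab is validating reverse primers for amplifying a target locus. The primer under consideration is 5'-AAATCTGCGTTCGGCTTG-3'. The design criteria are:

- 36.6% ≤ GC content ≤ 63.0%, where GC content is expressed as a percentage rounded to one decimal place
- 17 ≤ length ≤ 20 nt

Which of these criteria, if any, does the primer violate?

Meets all criteria.

Base counts: A=3, T=6, G=5, C=4 (length 18).
GC content: GC 9/18 = 50.0% ✓
length: length 18 ✓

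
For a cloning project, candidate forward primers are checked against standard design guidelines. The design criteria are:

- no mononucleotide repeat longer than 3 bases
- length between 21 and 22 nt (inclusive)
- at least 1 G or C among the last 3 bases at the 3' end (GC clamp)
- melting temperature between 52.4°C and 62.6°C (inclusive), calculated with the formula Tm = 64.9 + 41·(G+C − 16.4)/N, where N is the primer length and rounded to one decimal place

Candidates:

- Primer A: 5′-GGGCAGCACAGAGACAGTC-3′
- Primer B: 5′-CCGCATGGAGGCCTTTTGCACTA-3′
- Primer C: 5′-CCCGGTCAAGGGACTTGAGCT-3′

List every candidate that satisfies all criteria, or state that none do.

Primer A (19 nt, A=6 T=1 G=7 C=5): longest run = 3 ✓; length 19, outside 21–22 ✗; 3' end GTC has 2 G/C ✓; Tm = 64.9 + 41·(12 − 16.4)/19 = 55.4°C ✓ — fails.
Primer B (23 nt, A=4 T=6 G=6 C=7): longest run = 4, exceeds 3 ✗; length 23, outside 21–22 ✗; 3' end CTA has 1 G/C ✓; Tm = 64.9 + 41·(13 − 16.4)/23 = 58.8°C ✓ — fails.
Primer C (21 nt, A=4 T=4 G=7 C=6): longest run = 3 ✓; length 21 ✓; 3' end GCT has 2 G/C ✓; Tm = 64.9 + 41·(13 − 16.4)/21 = 58.3°C ✓ — passes.

Primer C only.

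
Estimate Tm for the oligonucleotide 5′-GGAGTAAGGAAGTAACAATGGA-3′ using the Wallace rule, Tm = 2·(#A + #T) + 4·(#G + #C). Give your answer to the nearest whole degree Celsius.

Base counts: A=10, T=3, G=8, C=1 (length 22).
Tm = 2·(10+3) + 4·(8+1) = 2·13 + 4·9 = 26 + 36 = 62°C.

62°C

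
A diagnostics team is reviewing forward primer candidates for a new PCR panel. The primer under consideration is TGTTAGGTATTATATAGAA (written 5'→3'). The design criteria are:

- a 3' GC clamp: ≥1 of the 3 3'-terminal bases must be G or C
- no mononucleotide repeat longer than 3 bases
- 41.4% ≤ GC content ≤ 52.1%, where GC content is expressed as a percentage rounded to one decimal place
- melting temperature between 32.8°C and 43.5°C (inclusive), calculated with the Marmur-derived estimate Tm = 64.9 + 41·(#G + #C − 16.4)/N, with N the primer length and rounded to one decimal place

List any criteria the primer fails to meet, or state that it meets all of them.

Fails: GC content.

Base counts: A=7, T=8, G=4, C=0 (length 19).
GC clamp: 3' end GAA has 1 G/C ✓
homopolymer run: longest run = 2 ✓
GC content: GC 4/19 = 21.1%, outside 41.4–52.1% ✗
Tm: Tm = 64.9 + 41·(4 − 16.4)/19 = 38.1°C ✓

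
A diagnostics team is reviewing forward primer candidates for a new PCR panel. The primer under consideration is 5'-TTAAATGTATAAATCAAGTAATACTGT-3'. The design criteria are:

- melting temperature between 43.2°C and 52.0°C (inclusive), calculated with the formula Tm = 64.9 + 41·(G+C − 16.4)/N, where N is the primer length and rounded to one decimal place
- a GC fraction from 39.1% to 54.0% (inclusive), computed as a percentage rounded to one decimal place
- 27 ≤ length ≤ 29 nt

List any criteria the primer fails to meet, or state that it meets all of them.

Fails: GC content.

Base counts: A=12, T=10, G=3, C=2 (length 27).
Tm: Tm = 64.9 + 41·(5 − 16.4)/27 = 47.6°C ✓
GC content: GC 5/27 = 18.5%, outside 39.1–54.0% ✗
length: length 27 ✓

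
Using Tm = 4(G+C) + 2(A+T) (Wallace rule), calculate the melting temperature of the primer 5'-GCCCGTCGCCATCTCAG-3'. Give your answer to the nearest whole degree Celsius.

Base counts: A=2, T=3, G=4, C=8 (length 17).
Tm = 2·(2+3) + 4·(4+8) = 2·5 + 4·12 = 10 + 48 = 58°C.

58°C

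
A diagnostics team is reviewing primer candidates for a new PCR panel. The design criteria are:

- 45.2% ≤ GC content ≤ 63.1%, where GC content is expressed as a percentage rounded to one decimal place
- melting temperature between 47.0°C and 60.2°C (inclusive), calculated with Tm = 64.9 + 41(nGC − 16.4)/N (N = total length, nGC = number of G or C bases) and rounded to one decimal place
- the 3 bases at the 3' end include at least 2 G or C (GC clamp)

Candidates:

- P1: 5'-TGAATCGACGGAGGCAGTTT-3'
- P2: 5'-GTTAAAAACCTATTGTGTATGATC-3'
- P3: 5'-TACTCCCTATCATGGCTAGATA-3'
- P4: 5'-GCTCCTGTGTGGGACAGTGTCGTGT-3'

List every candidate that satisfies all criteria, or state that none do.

P1 (20 nt, A=5 T=5 G=7 C=3): GC 10/20 = 50.0% ✓; Tm = 64.9 + 41·(10 − 16.4)/20 = 51.8°C ✓; 3' end TTT has 0 G/C, need ≥2 ✗ — fails.
P2 (24 nt, A=8 T=9 G=4 C=3): GC 7/24 = 29.2%, outside 45.2–63.1% ✗; Tm = 64.9 + 41·(7 − 16.4)/24 = 48.8°C ✓; 3' end ATC has 1 G/C, need ≥2 ✗ — fails.
P3 (22 nt, A=6 T=7 G=3 C=6): GC 9/22 = 40.9%, outside 45.2–63.1% ✗; Tm = 64.9 + 41·(9 − 16.4)/22 = 51.1°C ✓; 3' end ATA has 0 G/C, need ≥2 ✗ — fails.
P4 (25 nt, A=2 T=8 G=10 C=5): GC 15/25 = 60.0% ✓; Tm = 64.9 + 41·(15 − 16.4)/25 = 62.6°C, outside 47.0–60.2°C ✗; 3' end TGT has 1 G/C, need ≥2 ✗ — fails.

None of the candidates satisfy all criteria.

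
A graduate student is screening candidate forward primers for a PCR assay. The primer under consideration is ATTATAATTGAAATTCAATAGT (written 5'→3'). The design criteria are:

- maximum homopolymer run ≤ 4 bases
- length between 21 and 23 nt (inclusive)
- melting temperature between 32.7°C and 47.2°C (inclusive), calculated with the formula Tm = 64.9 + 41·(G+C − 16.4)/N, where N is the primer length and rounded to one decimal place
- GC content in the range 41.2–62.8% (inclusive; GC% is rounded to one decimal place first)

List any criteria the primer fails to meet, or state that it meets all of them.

Base counts: A=10, T=9, G=2, C=1 (length 22).
homopolymer run: longest run = 3 ✓
length: length 22 ✓
Tm: Tm = 64.9 + 41·(3 − 16.4)/22 = 39.9°C ✓
GC content: GC 3/22 = 13.6%, outside 41.2–62.8% ✗

Fails: GC content.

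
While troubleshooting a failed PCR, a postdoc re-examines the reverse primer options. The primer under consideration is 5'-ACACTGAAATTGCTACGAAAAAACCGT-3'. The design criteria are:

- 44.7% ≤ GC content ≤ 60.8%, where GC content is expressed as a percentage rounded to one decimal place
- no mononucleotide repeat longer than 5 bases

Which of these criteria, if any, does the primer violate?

Fails: GC content, homopolymer run.

Base counts: A=12, T=5, G=4, C=6 (length 27).
GC content: GC 10/27 = 37.0%, outside 44.7–60.8% ✗
homopolymer run: longest run = 6, exceeds 5 ✗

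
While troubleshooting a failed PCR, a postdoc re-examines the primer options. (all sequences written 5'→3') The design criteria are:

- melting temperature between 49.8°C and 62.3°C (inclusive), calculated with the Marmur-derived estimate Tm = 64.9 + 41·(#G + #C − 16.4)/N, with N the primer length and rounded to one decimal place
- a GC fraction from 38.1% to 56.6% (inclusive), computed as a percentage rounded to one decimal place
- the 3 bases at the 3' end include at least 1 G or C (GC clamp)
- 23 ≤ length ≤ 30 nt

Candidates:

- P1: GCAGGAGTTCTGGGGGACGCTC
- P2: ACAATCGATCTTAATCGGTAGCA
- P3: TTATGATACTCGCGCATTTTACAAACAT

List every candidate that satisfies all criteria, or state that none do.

P2 only.

P1 (22 nt, A=3 T=4 G=10 C=5): Tm = 64.9 + 41·(15 − 16.4)/22 = 62.3°C ✓; GC 15/22 = 68.2%, outside 38.1–56.6% ✗; 3' end CTC has 2 G/C ✓; length 22, outside 23–30 ✗ — fails.
P2 (23 nt, A=8 T=6 G=4 C=5): Tm = 64.9 + 41·(9 − 16.4)/23 = 51.7°C ✓; GC 9/23 = 39.1% ✓; 3' end GCA has 2 G/C ✓; length 23 ✓ — passes.
P3 (28 nt, A=9 T=10 G=3 C=6): Tm = 64.9 + 41·(9 − 16.4)/28 = 54.1°C ✓; GC 9/28 = 32.1%, outside 38.1–56.6% ✗; 3' end CAT has 1 G/C ✓; length 28 ✓ — fails.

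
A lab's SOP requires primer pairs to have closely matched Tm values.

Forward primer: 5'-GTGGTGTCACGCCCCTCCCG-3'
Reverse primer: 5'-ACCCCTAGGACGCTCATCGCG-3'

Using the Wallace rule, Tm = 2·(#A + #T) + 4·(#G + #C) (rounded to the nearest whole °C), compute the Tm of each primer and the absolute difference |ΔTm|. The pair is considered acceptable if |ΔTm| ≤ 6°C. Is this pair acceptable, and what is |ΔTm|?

Forward: A=1 T=4 G=6 C=9 → Tm = 2·5 + 4·15 = 70°C.
Reverse: A=4 T=3 G=5 C=9 → Tm = 2·7 + 4·14 = 70°C.
|ΔTm| = |70 − 70| = 0°C, ≤ 6°C.

|ΔTm| = 0°C; the pair is acceptable.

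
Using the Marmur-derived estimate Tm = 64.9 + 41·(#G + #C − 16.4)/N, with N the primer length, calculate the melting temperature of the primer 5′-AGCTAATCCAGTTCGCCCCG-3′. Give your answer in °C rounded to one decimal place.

Base counts: A=4, T=4, G=4, C=8; G+C = 12, N = 20.
Tm = 64.9 + 41·(12 − 16.4)/20 = 64.9 + -180.40/20 = 55.9°C.

55.9°C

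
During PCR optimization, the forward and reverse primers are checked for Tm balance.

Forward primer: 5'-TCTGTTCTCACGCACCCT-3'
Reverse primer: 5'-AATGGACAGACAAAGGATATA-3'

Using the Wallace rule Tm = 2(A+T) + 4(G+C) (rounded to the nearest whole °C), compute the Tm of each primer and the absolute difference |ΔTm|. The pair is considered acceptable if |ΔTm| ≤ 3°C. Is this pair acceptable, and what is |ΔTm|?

|ΔTm| = 0°C; the pair is acceptable.

Forward: A=2 T=6 G=2 C=8 → Tm = 2·8 + 4·10 = 56°C.
Reverse: A=11 T=3 G=5 C=2 → Tm = 2·14 + 4·7 = 56°C.
|ΔTm| = |56 − 56| = 0°C, ≤ 3°C.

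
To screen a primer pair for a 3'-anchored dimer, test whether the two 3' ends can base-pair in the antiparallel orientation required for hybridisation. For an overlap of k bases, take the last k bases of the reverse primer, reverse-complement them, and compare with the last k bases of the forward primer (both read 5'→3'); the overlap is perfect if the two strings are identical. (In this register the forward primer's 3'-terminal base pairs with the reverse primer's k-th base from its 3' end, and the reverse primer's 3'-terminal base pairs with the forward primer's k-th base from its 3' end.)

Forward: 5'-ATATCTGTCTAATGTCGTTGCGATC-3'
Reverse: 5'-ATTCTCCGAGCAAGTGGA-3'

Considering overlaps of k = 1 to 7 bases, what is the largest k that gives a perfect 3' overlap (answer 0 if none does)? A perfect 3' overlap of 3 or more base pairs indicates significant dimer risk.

Last 7 bases (5'→3') — forward …TGCGATC, reverse …AAGTGGA.
Reverse complement of the reverse primer's last 7 bases: TCCACTT; its first k bases are the reverse complement of the reverse primer's last k bases, so a perfect k-base overlap needs the forward primer's last k bases to equal them.
Comparing (forward last k vs required): k=1: C vs T ✗; k=2: TC vs TC ✓; k=3: ATC vs TCC ✗; k=4: GATC vs TCCA ✗; k=5: CGATC vs TCCAC ✗; k=6: GCGATC vs TCCACT ✗; k=7: TGCGATC vs TCCACTT ✗.
Only k = 2 is perfect, so the longest perfect 3' overlap is 2.

Longest perfect overlap: 2 complementary base pairs; below the dimer-risk threshold (threshold 3).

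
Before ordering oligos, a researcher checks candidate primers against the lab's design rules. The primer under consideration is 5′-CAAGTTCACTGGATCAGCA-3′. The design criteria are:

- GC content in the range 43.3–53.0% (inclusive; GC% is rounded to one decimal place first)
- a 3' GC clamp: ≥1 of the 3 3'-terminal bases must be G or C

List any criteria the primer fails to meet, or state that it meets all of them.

Meets all criteria.

Base counts: A=6, T=4, G=4, C=5 (length 19).
GC content: GC 9/19 = 47.4% ✓
GC clamp: 3' end GCA has 2 G/C ✓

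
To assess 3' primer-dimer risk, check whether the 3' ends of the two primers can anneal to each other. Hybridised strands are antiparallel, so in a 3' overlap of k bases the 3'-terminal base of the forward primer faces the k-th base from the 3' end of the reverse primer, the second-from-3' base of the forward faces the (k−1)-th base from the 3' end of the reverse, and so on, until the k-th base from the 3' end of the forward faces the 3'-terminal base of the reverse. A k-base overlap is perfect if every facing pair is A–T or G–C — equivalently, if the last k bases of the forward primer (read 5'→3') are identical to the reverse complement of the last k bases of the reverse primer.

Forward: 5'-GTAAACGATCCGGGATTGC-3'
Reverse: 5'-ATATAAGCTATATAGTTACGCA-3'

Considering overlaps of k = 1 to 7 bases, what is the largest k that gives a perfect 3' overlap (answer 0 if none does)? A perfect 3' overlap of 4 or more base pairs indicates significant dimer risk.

Last 7 bases (5'→3') — forward …GGATTGC, reverse …TTACGCA.
Reverse complement of the reverse primer's last 7 bases: TGCGTAA; its first k bases are the reverse complement of the reverse primer's last k bases, so a perfect k-base overlap needs the forward primer's last k bases to equal them.
Comparing (forward last k vs required): k=1: C vs T ✗; k=2: GC vs TG ✗; k=3: TGC vs TGC ✓; k=4: TTGC vs TGCG ✗; k=5: ATTGC vs TGCGT ✗; k=6: GATTGC vs TGCGTA ✗; k=7: GGATTGC vs TGCGTAA ✗.
Only k = 3 is perfect, so the longest perfect 3' overlap is 3.

Longest perfect overlap: 3 complementary base pairs; below the dimer-risk threshold (threshold 4).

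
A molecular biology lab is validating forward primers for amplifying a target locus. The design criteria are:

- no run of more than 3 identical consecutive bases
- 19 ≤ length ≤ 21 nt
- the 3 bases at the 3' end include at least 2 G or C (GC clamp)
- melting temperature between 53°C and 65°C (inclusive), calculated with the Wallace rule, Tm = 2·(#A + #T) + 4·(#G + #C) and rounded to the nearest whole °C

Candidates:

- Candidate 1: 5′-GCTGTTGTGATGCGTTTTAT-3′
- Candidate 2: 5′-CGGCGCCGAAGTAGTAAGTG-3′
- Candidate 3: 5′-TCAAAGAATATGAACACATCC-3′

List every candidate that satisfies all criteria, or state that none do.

Candidate 2 and Candidate 3.

Candidate 1 (20 nt, A=2 T=10 G=6 C=2): longest run = 4, exceeds 3 ✗; length 20 ✓; 3' end TAT has 0 G/C, need ≥2 ✗; Tm = 2·12 + 4·8 = 56°C ✓ — fails.
Candidate 2 (20 nt, A=5 T=3 G=8 C=4): longest run = 2 ✓; length 20 ✓; 3' end GTG has 2 G/C ✓; Tm = 2·8 + 4·12 = 64°C ✓ — passes.
Candidate 3 (21 nt, A=10 T=4 G=2 C=5): longest run = 3 ✓; length 21 ✓; 3' end TCC has 2 G/C ✓; Tm = 2·14 + 4·7 = 56°C ✓ — passes.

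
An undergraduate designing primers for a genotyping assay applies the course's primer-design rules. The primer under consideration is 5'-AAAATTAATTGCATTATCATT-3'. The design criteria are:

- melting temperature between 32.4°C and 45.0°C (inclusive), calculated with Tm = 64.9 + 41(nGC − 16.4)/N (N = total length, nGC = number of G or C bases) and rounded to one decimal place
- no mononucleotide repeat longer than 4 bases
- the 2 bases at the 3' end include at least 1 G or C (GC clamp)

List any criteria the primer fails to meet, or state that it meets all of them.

Base counts: A=9, T=9, G=1, C=2 (length 21).
Tm: Tm = 64.9 + 41·(3 − 16.4)/21 = 38.7°C ✓
homopolymer run: longest run = 4 ✓
GC clamp: 3' end TT has 0 G/C, need ≥1 ✗

Fails: GC clamp.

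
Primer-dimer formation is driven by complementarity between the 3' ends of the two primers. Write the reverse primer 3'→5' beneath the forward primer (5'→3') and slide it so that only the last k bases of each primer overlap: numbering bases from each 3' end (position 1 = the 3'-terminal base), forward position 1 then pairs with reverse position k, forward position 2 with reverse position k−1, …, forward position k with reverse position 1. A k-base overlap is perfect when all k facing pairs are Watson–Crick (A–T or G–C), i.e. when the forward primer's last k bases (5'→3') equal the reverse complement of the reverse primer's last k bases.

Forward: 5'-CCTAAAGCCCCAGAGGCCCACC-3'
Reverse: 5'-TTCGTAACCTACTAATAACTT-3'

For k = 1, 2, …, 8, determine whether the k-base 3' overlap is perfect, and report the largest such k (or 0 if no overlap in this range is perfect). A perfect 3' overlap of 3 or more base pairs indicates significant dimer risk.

Last 8 bases (5'→3') — forward …GGCCCACC, reverse …AATAACTT.
Reverse complement of the reverse primer's last 8 bases: AAGTTATT; its first k bases are the reverse complement of the reverse primer's last k bases, so a perfect k-base overlap needs the forward primer's last k bases to equal them.
Comparing (forward last k vs required): k=1: C vs A ✗; k=2: CC vs AA ✗; k=3: ACC vs AAG ✗; k=4: CACC vs AAGT ✗; k=5: CCACC vs AAGTT ✗; k=6: CCCACC vs AAGTTA ✗; k=7: GCCCACC vs AAGTTAT ✗; k=8: GGCCCACC vs AAGTTATT ✗.
No overlap length from 1 to 8 is perfect, so the longest perfect 3' overlap is 0.

Longest perfect overlap: 0 complementary base pairs; below the dimer-risk threshold (threshold 3).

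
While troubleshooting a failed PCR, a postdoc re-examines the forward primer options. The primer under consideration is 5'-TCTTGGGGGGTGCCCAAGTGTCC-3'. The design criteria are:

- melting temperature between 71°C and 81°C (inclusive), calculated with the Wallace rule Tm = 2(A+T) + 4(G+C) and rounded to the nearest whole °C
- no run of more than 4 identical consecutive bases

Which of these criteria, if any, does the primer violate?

Base counts: A=2, T=6, G=9, C=6 (length 23).
Tm: Tm = 2·8 + 4·15 = 76°C ✓
homopolymer run: longest run = 6, exceeds 4 ✗

Fails: homopolymer run.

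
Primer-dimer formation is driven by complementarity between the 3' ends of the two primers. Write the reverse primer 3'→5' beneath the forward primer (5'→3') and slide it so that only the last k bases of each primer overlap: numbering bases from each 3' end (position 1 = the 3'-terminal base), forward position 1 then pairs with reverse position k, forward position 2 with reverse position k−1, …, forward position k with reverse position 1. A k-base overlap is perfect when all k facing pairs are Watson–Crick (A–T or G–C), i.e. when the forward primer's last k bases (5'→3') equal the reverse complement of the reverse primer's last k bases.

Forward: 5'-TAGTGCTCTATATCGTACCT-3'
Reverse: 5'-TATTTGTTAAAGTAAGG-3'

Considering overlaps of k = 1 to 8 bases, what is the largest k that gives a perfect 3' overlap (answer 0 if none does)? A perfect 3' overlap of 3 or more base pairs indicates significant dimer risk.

Last 8 bases (5'→3') — forward …TCGTACCT, reverse …AAGTAAGG.
Reverse complement of the reverse primer's last 8 bases: CCTTACTT; its first k bases are the reverse complement of the reverse primer's last k bases, so a perfect k-base overlap needs the forward primer's last k bases to equal them.
Comparing (forward last k vs required): k=1: T vs C ✗; k=2: CT vs CC ✗; k=3: CCT vs CCT ✓; k=4: ACCT vs CCTT ✗; k=5: TACCT vs CCTTA ✗; k=6: GTACCT vs CCTTAC ✗; k=7: CGTACCT vs CCTTACT ✗; k=8: TCGTACCT vs CCTTACTT ✗.
Only k = 3 is perfect, so the longest perfect 3' overlap is 3.

Longest perfect overlap: 3 complementary base pairs; significant dimer risk (threshold 3).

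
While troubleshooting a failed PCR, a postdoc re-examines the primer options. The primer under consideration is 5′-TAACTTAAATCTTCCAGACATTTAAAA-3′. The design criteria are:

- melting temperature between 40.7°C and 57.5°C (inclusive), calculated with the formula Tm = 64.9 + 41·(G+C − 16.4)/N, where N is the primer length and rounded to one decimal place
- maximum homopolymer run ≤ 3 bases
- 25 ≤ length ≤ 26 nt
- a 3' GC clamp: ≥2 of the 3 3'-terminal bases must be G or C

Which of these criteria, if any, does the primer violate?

Fails: homopolymer run, length, GC clamp.

Base counts: A=12, T=9, G=1, C=5 (length 27).
Tm: Tm = 64.9 + 41·(6 − 16.4)/27 = 49.1°C ✓
homopolymer run: longest run = 4, exceeds 3 ✗
length: length 27, outside 25–26 ✗
GC clamp: 3' end AAA has 0 G/C, need ≥2 ✗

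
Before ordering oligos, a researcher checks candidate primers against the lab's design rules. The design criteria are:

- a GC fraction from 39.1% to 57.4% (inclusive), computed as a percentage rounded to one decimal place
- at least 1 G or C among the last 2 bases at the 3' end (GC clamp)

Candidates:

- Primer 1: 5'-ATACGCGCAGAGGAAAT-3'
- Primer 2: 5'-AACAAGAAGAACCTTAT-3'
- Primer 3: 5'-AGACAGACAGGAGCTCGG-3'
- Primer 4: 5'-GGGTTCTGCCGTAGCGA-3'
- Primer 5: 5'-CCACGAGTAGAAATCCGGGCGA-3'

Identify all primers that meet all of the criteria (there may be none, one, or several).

Primer 1 (17 nt, A=7 T=2 G=5 C=3): GC 8/17 = 47.1% ✓; 3' end AT has 0 G/C, need ≥1 ✗ — fails.
Primer 2 (17 nt, A=9 T=3 G=2 C=3): GC 5/17 = 29.4%, outside 39.1–57.4% ✗; 3' end AT has 0 G/C, need ≥1 ✗ — fails.
Primer 3 (18 nt, A=6 T=1 G=7 C=4): GC 11/18 = 61.1%, outside 39.1–57.4% ✗; 3' end GG has 2 G/C ✓ — fails.
Primer 4 (17 nt, A=2 T=4 G=7 C=4): GC 11/17 = 64.7%, outside 39.1–57.4% ✗; 3' end GA has 1 G/C ✓ — fails.
Primer 5 (22 nt, A=7 T=2 G=7 C=6): GC 13/22 = 59.1%, outside 39.1–57.4% ✗; 3' end GA has 1 G/C ✓ — fails.

None of the candidates satisfy all criteria.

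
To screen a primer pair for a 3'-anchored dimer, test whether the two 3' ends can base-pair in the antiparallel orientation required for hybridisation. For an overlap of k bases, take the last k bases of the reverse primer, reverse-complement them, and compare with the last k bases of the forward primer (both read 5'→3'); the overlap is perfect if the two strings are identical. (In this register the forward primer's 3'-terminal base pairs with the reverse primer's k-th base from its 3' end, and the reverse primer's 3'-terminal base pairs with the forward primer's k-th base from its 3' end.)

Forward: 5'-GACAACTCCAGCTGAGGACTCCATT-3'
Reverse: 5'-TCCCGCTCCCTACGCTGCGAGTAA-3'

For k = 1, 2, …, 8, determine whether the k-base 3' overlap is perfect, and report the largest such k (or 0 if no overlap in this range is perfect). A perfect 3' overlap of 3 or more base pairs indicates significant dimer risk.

Longest perfect overlap: 2 complementary base pairs; below the dimer-risk threshold (threshold 3).

Last 8 bases (5'→3') — forward …ACTCCATT, reverse …GCGAGTAA.
Reverse complement of the reverse primer's last 8 bases: TTACTCGC; its first k bases are the reverse complement of the reverse primer's last k bases, so a perfect k-base overlap needs the forward primer's last k bases to equal them.
Comparing (forward last k vs required): k=1: T vs T ✓; k=2: TT vs TT ✓; k=3: ATT vs TTA ✗; k=4: CATT vs TTAC ✗; k=5: CCATT vs TTACT ✗; k=6: TCCATT vs TTACTC ✗; k=7: CTCCATT vs TTACTCG ✗; k=8: ACTCCATT vs TTACTCGC ✗.
Perfect overlaps at k = 1, 2; the largest is 2.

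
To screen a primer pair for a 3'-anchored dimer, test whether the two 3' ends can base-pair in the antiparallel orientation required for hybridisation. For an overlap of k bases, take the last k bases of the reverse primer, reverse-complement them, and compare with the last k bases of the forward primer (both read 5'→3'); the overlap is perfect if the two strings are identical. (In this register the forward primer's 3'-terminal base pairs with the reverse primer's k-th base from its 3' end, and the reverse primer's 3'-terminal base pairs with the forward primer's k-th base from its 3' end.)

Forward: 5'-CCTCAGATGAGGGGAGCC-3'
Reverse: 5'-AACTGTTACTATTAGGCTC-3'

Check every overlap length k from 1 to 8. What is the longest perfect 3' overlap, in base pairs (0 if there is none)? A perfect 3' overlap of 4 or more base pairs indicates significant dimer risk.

Last 8 bases (5'→3') — forward …GGGGAGCC, reverse …TTAGGCTC.
Reverse complement of the reverse primer's last 8 bases: GAGCCTAA; its first k bases are the reverse complement of the reverse primer's last k bases, so a perfect k-base overlap needs the forward primer's last k bases to equal them.
Comparing (forward last k vs required): k=1: C vs G ✗; k=2: CC vs GA ✗; k=3: GCC vs GAG ✗; k=4: AGCC vs GAGC ✗; k=5: GAGCC vs GAGCC ✓; k=6: GGAGCC vs GAGCCT ✗; k=7: GGGAGCC vs GAGCCTA ✗; k=8: GGGGAGCC vs GAGCCTAA ✗.
Only k = 5 is perfect, so the longest perfect 3' overlap is 5.

Longest perfect overlap: 5 complementary base pairs; significant dimer risk (threshold 4).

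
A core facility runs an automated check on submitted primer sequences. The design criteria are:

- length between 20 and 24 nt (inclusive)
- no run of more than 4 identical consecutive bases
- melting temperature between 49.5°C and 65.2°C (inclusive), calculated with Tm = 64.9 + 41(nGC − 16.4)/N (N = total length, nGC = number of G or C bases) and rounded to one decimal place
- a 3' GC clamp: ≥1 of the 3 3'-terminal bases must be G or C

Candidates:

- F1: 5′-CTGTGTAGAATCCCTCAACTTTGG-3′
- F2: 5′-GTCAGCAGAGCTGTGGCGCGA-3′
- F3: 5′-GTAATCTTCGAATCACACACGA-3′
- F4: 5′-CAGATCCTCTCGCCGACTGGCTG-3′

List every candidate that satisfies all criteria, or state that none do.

F1, F2, F3 and F4.

F1 (24 nt, A=5 T=8 G=5 C=6): length 24 ✓; longest run = 3 ✓; Tm = 64.9 + 41·(11 − 16.4)/24 = 55.7°C ✓; 3' end TGG has 2 G/C ✓ — passes.
F2 (21 nt, A=4 T=3 G=9 C=5): length 21 ✓; longest run = 2 ✓; Tm = 64.9 + 41·(14 − 16.4)/21 = 60.2°C ✓; 3' end CGA has 2 G/C ✓ — passes.
F3 (22 nt, A=8 T=5 G=3 C=6): length 22 ✓; longest run = 2 ✓; Tm = 64.9 + 41·(9 − 16.4)/22 = 51.1°C ✓; 3' end CGA has 2 G/C ✓ — passes.
F4 (23 nt, A=3 T=5 G=6 C=9): length 23 ✓; longest run = 2 ✓; Tm = 64.9 + 41·(15 − 16.4)/23 = 62.4°C ✓; 3' end CTG has 2 G/C ✓ — passes.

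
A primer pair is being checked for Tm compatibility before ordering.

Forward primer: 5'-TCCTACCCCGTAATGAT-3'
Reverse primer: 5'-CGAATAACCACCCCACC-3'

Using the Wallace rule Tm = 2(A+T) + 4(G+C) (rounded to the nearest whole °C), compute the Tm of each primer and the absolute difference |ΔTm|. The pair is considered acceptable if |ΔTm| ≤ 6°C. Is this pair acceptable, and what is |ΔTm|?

Forward: A=4 T=5 G=2 C=6 → Tm = 2·9 + 4·8 = 50°C.
Reverse: A=6 T=1 G=1 C=9 → Tm = 2·7 + 4·10 = 54°C.
|ΔTm| = |50 − 54| = 4°C, ≤ 6°C.

|ΔTm| = 4°C; the pair is acceptable.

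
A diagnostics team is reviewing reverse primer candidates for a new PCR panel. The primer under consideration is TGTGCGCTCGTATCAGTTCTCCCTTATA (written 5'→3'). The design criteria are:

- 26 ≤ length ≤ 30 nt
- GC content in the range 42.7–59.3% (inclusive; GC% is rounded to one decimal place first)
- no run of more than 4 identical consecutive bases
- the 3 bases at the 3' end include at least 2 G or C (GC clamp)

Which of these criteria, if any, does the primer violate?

Fails: GC clamp.

Base counts: A=4, T=11, G=5, C=8 (length 28).
length: length 28 ✓
GC content: GC 13/28 = 46.4% ✓
homopolymer run: longest run = 3 ✓
GC clamp: 3' end ATA has 0 G/C, need ≥2 ✗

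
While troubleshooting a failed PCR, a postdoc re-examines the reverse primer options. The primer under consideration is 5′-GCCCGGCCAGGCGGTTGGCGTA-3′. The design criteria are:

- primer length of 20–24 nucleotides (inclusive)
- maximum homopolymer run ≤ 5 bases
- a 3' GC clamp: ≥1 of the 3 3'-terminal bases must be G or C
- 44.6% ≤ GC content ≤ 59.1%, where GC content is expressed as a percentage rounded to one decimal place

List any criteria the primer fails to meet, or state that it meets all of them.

Base counts: A=2, T=3, G=10, C=7 (length 22).
length: length 22 ✓
homopolymer run: longest run = 3 ✓
GC clamp: 3' end GTA has 1 G/C ✓
GC content: GC 17/22 = 77.3%, outside 44.6–59.1% ✗

Fails: GC content.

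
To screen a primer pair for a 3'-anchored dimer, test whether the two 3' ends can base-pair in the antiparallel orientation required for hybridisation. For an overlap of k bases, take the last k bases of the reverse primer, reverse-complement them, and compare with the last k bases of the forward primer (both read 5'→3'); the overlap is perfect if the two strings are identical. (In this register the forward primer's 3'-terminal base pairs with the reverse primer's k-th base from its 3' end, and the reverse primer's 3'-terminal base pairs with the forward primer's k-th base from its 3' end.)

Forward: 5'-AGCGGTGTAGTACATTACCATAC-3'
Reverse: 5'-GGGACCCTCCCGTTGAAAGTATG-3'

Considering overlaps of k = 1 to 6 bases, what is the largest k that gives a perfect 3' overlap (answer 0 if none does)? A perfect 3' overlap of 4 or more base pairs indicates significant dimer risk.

Longest perfect overlap: 5 complementary base pairs; significant dimer risk (threshold 4).

Last 6 bases (5'→3') — forward …CCATAC, reverse …AGTATG.
Reverse complement of the reverse primer's last 6 bases: CATACT; its first k bases are the reverse complement of the reverse primer's last k bases, so a perfect k-base overlap needs the forward primer's last k bases to equal them.
Comparing (forward last k vs required): k=1: C vs C ✓; k=2: AC vs CA ✗; k=3: TAC vs CAT ✗; k=4: ATAC vs CATA ✗; k=5: CATAC vs CATAC ✓; k=6: CCATAC vs CATACT ✗.
Perfect overlaps at k = 1, 5; the largest is 5.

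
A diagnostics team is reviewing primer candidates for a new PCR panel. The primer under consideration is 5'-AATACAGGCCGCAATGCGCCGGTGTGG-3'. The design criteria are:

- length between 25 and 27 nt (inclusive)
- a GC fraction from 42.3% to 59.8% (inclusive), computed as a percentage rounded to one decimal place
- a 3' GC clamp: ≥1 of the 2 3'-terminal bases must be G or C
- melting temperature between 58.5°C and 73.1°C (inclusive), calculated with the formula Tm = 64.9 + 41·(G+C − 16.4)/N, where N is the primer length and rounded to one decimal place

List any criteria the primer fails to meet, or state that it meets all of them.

Base counts: A=6, T=4, G=10, C=7 (length 27).
length: length 27 ✓
GC content: GC 17/27 = 63.0%, outside 42.3–59.8% ✗
GC clamp: 3' end GG has 2 G/C ✓
Tm: Tm = 64.9 + 41·(17 − 16.4)/27 = 65.8°C ✓

Fails: GC content.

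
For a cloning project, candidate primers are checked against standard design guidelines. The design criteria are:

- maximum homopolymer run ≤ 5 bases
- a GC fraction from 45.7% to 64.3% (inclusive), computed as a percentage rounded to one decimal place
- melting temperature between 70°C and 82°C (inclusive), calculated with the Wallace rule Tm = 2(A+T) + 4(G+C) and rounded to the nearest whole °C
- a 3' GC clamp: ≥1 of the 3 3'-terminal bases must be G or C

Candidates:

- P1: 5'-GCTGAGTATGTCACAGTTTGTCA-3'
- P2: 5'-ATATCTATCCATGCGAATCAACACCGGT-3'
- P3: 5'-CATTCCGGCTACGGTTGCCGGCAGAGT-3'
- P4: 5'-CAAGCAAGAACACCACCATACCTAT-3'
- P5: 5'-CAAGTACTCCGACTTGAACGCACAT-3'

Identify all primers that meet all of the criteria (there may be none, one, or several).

P1 (23 nt, A=5 T=8 G=6 C=4): longest run = 3 ✓; GC 10/23 = 43.5%, outside 45.7–64.3% ✗; Tm = 2·13 + 4·10 = 66°C, outside 70–82°C ✗; 3' end TCA has 1 G/C ✓ — fails.
P2 (28 nt, A=9 T=7 G=4 C=8): longest run = 2 ✓; GC 12/28 = 42.9%, outside 45.7–64.3% ✗; Tm = 2·16 + 4·12 = 80°C ✓; 3' end GGT has 2 G/C ✓ — fails.
P3 (27 nt, A=4 T=6 G=9 C=8): longest run = 2 ✓; GC 17/27 = 63.0% ✓; Tm = 2·10 + 4·17 = 88°C, outside 70–82°C ✗; 3' end AGT has 1 G/C ✓ — fails.
P4 (25 nt, A=11 T=3 G=2 C=9): longest run = 2 ✓; GC 11/25 = 44.0%, outside 45.7–64.3% ✗; Tm = 2·14 + 4·11 = 72°C ✓; 3' end TAT has 0 G/C, need ≥1 ✗ — fails.
P5 (25 nt, A=8 T=5 G=4 C=8): longest run = 2 ✓; GC 12/25 = 48.0% ✓; Tm = 2·13 + 4·12 = 74°C ✓; 3' end CAT has 1 G/C ✓ — passes.

P5 only.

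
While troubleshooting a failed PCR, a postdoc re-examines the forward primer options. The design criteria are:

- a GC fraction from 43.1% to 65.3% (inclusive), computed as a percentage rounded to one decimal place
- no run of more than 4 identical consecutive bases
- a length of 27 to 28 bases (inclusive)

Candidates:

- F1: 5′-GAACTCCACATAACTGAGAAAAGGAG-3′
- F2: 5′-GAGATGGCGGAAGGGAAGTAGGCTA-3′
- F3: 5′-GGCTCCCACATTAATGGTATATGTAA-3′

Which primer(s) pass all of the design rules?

None of the candidates satisfy all criteria.

F1 (26 nt, A=12 T=3 G=6 C=5): GC 11/26 = 42.3%, outside 43.1–65.3% ✗; longest run = 4 ✓; length 26, outside 27–28 ✗ — fails.
F2 (25 nt, A=8 T=3 G=12 C=2): GC 14/25 = 56.0% ✓; longest run = 3 ✓; length 25, outside 27–28 ✗ — fails.
F3 (26 nt, A=8 T=8 G=5 C=5): GC 10/26 = 38.5%, outside 43.1–65.3% ✗; longest run = 3 ✓; length 26, outside 27–28 ✗ — fails.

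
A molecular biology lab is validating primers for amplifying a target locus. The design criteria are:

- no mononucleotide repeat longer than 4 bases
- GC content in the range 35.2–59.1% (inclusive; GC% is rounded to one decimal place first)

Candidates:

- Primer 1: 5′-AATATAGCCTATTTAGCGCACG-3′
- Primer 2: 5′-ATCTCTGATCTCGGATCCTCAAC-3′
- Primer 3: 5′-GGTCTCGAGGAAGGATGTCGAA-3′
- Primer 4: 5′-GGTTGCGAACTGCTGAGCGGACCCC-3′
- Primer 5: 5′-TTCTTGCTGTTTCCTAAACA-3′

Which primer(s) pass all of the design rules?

Primer 1, Primer 2 and Primer 3.

Primer 1 (22 nt, A=7 T=6 G=4 C=5): longest run = 3 ✓; GC 9/22 = 40.9% ✓ — passes.
Primer 2 (23 nt, A=5 T=7 G=3 C=8): longest run = 2 ✓; GC 11/23 = 47.8% ✓ — passes.
Primer 3 (22 nt, A=6 T=4 G=9 C=3): longest run = 2 ✓; GC 12/22 = 54.5% ✓ — passes.
Primer 4 (25 nt, A=4 T=4 G=9 C=8): longest run = 4 ✓; GC 17/25 = 68.0%, outside 35.2–59.1% ✗ — fails.
Primer 5 (20 nt, A=4 T=9 G=2 C=5): longest run = 3 ✓; GC 7/20 = 35.0%, outside 35.2–59.1% ✗ — fails.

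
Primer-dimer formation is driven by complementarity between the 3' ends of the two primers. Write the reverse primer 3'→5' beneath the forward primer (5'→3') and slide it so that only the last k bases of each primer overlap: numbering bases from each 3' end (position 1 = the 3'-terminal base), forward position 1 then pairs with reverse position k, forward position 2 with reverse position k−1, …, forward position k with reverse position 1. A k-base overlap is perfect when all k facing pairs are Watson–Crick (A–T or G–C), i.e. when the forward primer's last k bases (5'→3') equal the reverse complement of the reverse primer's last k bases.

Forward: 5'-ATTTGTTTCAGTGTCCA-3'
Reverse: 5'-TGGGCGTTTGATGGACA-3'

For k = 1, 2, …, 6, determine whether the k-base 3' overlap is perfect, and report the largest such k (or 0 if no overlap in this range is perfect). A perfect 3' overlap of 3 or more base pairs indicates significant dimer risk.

Last 6 bases (5'→3') — forward …TGTCCA, reverse …TGGACA.
Reverse complement of the reverse primer's last 6 bases: TGTCCA; its first k bases are the reverse complement of the reverse primer's last k bases, so a perfect k-base overlap needs the forward primer's last k bases to equal them.
Comparing (forward last k vs required): k=1: A vs T ✗; k=2: CA vs TG ✗; k=3: CCA vs TGT ✗; k=4: TCCA vs TGTC ✗; k=5: GTCCA vs TGTCC ✗; k=6: TGTCCA vs TGTCCA ✓.
Only k = 6 is perfect, so the longest perfect 3' overlap is 6.

Longest perfect overlap: 6 complementary base pairs; significant dimer risk (threshold 3).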